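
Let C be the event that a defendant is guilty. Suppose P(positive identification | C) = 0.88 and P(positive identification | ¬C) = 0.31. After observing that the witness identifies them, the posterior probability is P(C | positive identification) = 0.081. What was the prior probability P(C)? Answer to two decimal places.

P(C) = 0.03

In odds form, posterior odds = prior odds × likelihood ratio, so prior odds = posterior odds ÷ LR.
Posterior odds = 0.081/(1−0.081) = 0.0881. LR = 0.88/0.31 = 2.8387.
Prior odds = 0.0881/2.8387 = 0.0310, so P(C) = 0.0310/(1+0.0310) ≈ 0.03.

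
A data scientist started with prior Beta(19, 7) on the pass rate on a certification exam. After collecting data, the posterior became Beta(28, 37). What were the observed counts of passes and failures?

Beta is conjugate to the binomial likelihood: posterior = Beta(α+s, β+f).
So s = 28 − 19 = 9 and f = 37 − 7 = 30.

9 passes and 30 failures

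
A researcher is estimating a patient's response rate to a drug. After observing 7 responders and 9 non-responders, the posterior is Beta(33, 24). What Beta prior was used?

Beta(26, 15)

Beta is conjugate to the binomial likelihood: posterior = Beta(α+s, β+f).
So α = 33 − 7 = 26 and β = 24 − 9 = 15.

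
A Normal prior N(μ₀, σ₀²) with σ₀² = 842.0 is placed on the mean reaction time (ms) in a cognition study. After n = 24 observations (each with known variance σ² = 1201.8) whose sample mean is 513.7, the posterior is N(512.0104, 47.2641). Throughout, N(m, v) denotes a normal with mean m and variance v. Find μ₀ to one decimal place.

μ₀ = 483.6

The posterior mean is a precision-weighted average: μ_n = (τ₀μ₀ + τ_data·x̄)/(τ₀+τ_data), with τ₀=1/σ₀² and τ_data=n/σ².
Here τ₀ = 1/842.0 = 0.001188 and τ_data = 24/1201.8 = 0.019970, so τ_n = 0.021158.
Rearranging for μ₀: μ₀ = (μ_n·τ_n − τ_data·x̄)/τ₀ = (512.0104·0.021158 − 0.019970·513.7) / 0.001188 = 0.574527/0.001188 ≈ 483.6.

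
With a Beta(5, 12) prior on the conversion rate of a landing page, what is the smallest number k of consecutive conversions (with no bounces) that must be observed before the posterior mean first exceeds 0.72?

k = 26

After k conversions and 0 bounces the posterior is Beta(5+k, 12), with mean (5+k)/(5+12+k).
Set (5+k)/(17+k) > 0.72 and solve: k > (0.72·17 − 5)/(1 − 0.72) = 25.857.
The smallest integer exceeding 25.857 is 26, and checking k=26: (31)/(43) = 0.7209 > 0.72.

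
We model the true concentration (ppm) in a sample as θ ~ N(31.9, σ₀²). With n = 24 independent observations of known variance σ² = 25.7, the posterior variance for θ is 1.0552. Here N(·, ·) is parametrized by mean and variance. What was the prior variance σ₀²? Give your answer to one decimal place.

σ₀² = 72.3

For the Normal–Normal model with known σ², precisions add: τ_n = τ₀ + n/σ².
So 1/σ₀² = 1/1.0552 − 24/25.7 = 0.947688 − 0.933852 = 0.013836.
Hence σ₀² = 1/0.013836 ≈ 72.3.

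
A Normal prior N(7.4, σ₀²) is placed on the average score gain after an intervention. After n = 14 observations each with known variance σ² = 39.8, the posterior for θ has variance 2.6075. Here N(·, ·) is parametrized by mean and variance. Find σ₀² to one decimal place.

σ₀² = 31.5

Posterior precision equals prior precision plus data precision: 1/σ_n² = 1/σ₀² + n/σ².
So 1/σ₀² = 1/2.6075 − 14/39.8 = 0.383509 − 0.351759 = 0.031750.
Hence σ₀² = 1/0.031750 ≈ 31.5.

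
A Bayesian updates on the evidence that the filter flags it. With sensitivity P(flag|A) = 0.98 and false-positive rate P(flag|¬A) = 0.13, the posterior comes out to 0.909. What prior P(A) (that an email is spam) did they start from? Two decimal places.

P(A) = 0.57

Bayes' rule in odds form gives O(A|E) = O(A)·[P(E|A)/P(E|¬A)], hence O(A) = O(A|E)/LR.
Posterior odds = 0.909/(1−0.909) = 9.9890. LR = 0.98/0.13 = 7.5385.
Prior odds = 9.9890/7.5385 = 1.3251, so P(A) = 1.3251/(1+1.3251) ≈ 0.57.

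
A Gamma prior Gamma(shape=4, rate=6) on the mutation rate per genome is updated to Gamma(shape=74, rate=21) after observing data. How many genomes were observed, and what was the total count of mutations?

A Gamma(α, β) prior (rate parametrization) on a Poisson rate with n observations summing to S gives posterior Gamma(α+S, β+n).
Matching: Σxᵢ = 74 − 4 = 70 and n = 21 − 6 = 15.

n = 15 genomes with total 70 mutations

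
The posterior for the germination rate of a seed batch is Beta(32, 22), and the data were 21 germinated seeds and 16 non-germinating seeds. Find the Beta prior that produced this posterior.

Beta(11, 6)

A Beta(a, b) prior with s successes and f failures in binomial data gives a Beta(a+s, b+f) posterior.
Subtract the data counts: 32−21=11, 22−16=6.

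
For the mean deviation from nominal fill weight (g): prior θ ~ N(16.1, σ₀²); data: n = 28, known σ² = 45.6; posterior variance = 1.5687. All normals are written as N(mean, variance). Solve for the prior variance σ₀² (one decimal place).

σ₀² = 42.7

Posterior precision equals prior precision plus data precision: 1/σ_n² = 1/σ₀² + n/σ².
So 1/σ₀² = 1/1.5687 − 28/45.6 = 0.637471 − 0.614035 = 0.023436.
Hence σ₀² = 1/0.023436 ≈ 42.7.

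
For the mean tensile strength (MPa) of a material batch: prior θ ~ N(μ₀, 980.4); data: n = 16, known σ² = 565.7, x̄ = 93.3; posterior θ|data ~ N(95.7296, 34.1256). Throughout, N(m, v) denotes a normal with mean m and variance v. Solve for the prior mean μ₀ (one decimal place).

μ₀ = 163.1

The posterior mean is a precision-weighted average: μ_n = (τ₀μ₀ + τ_data·x̄)/(τ₀+τ_data), with τ₀=1/σ₀² and τ_data=n/σ².
Here τ₀ = 1/980.4 = 0.001020 and τ_data = 16/565.7 = 0.028284, so τ_n = 0.029304.
Rearranging for μ₀: μ₀ = (μ_n·τ_n − τ_data·x̄)/τ₀ = (95.7296·0.029304 − 0.028284·93.3) / 0.001020 = 0.166363/0.001020 ≈ 163.1.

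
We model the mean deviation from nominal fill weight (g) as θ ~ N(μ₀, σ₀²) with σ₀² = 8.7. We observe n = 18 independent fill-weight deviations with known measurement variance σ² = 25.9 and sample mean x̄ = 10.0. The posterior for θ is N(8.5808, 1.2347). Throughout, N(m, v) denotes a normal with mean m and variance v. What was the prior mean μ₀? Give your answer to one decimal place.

With known observation variance, the Normal–Normal posterior has precision τ_n = τ₀ + n/σ² and mean μ_n = (τ₀μ₀ + (n/σ²)x̄)/τ_n.
Here τ₀ = 1/8.7 = 0.114943 and τ_data = 18/25.9 = 0.694981, so τ_n = 0.809924.
Rearranging for μ₀: μ₀ = (μ_n·τ_n − τ_data·x̄)/τ₀ = (8.5808·0.809924 − 0.694981·10.0) / 0.114943 = -0.000014/0.114943 ≈ 0.0.

μ₀ = 0.0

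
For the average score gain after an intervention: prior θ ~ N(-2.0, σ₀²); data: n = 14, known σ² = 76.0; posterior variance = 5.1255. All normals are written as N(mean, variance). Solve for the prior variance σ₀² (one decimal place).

σ₀² = 91.8

Posterior precision equals prior precision plus data precision: 1/σ_n² = 1/σ₀² + n/σ².
So 1/σ₀² = 1/5.1255 − 14/76.0 = 0.195103 − 0.184211 = 0.010892.
Hence σ₀² = 1/0.010892 ≈ 91.8.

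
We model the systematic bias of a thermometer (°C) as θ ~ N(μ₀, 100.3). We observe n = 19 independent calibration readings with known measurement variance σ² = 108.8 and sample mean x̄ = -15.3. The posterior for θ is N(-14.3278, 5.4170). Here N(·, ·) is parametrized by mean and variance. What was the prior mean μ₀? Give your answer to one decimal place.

μ₀ = 2.7

The posterior mean is a precision-weighted average: μ_n = (τ₀μ₀ + τ_data·x̄)/(τ₀+τ_data), with τ₀=1/σ₀² and τ_data=n/σ².
Here τ₀ = 1/100.3 = 0.009970 and τ_data = 19/108.8 = 0.174632, so τ_n = 0.184602.
Rearranging for μ₀: μ₀ = (μ_n·τ_n − τ_data·x̄)/τ₀ = (-14.3278·0.184602 − 0.174632·-15.3) / 0.009970 = 0.026929/0.009970 ≈ 2.7.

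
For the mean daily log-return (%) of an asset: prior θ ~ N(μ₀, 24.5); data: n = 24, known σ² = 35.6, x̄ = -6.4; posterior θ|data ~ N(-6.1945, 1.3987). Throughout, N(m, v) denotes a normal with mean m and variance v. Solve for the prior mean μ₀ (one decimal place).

The posterior mean is a precision-weighted average: μ_n = (τ₀μ₀ + τ_data·x̄)/(τ₀+τ_data), with τ₀=1/σ₀² and τ_data=n/σ².
Here τ₀ = 1/24.5 = 0.040816 and τ_data = 24/35.6 = 0.674157, so τ_n = 0.714973.
Rearranging for μ₀: μ₀ = (μ_n·τ_n − τ_data·x̄)/τ₀ = (-6.1945·0.714973 − 0.674157·-6.4) / 0.040816 = -0.114295/0.040816 ≈ -2.8.

μ₀ = -2.8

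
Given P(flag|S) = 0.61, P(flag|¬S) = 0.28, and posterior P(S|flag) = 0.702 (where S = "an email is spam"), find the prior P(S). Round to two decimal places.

P(S) = 0.52

Bayes' rule in odds form gives O(S|E) = O(S)·[P(E|S)/P(E|¬S)], hence O(S) = O(S|E)/LR.
Posterior odds = 0.702/(1−0.702) = 2.3557. LR = 0.61/0.28 = 2.1786.
Prior odds = 2.3557/2.1786 = 1.0813, so P(S) = 1.0813/(1+1.0813) ≈ 0.52.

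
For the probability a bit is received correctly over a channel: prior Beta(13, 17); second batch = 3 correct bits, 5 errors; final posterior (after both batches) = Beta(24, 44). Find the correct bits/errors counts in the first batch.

8 correct bits and 22 errors

Sequential conjugate updates are equivalent to a single update on the pooled data, so total successes = posterior α − prior α and total failures = posterior β − prior β.
Total across both batches: 24−13=11 correct bits, 44−17=27 errors.
Subtract the second batch: 11−3=8 correct bits and 27−5=22 errors.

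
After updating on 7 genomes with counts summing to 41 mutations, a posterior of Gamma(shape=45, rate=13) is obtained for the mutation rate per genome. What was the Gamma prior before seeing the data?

Gamma(shape=4, rate=6)

A Gamma(α, β) prior (rate parametrization) on a Poisson rate with n observations summing to S gives posterior Gamma(α+S, β+n).
So α = 45 − 41 = 4 and β = 13 − 7 = 6.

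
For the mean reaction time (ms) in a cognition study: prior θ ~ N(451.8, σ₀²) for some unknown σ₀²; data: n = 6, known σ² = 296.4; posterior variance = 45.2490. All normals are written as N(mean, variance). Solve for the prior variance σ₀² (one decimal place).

σ₀² = 538.5

For the Normal–Normal model with known σ², precisions add: τ_n = τ₀ + n/σ².
So 1/σ₀² = 1/45.2490 − 6/296.4 = 0.022100 − 0.020243 = 0.001857.
Hence σ₀² = 1/0.001857 ≈ 538.5.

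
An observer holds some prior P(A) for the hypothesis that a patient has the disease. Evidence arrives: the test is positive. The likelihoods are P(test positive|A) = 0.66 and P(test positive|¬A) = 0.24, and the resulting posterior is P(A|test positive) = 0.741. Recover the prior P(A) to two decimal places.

Bayes' rule in odds form gives O(A|E) = O(A)·[P(E|A)/P(E|¬A)], hence O(A) = O(A|E)/LR.
Posterior odds = 0.741/(1−0.741) = 2.8610. LR = 0.66/0.24 = 2.7500.
Prior odds = 2.8610/2.7500 = 1.0404, so P(A) = 1.0404/(1+1.0404) ≈ 0.51.

P(A) = 0.51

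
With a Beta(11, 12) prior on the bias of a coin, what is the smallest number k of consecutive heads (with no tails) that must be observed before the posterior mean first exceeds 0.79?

k = 35

After k heads and 0 tails the posterior is Beta(11+k, 12), with mean (11+k)/(11+12+k).
Set (11+k)/(23+k) > 0.79 and solve: k > (0.79·23 − 11)/(1 − 0.79) = 34.143.
The smallest integer exceeding 34.143 is 35, and checking k=35: (46)/(58) = 0.7931 > 0.79.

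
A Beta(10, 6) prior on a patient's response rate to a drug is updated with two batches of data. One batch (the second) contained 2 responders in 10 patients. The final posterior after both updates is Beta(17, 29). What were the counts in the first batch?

5 responders and 15 non-responders

Sequential conjugate updates are equivalent to a single update on the pooled data, so total successes = posterior α − prior α and total failures = posterior β − prior β.
Total across both batches: 17−10=7 responders, 29−6=23 non-responders.
Subtract the second batch: 7−2=5 responders and 23−8=15 non-responders.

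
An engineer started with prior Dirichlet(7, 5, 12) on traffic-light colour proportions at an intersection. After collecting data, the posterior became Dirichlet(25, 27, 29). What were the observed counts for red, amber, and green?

counts (18, 22, 17)

For a Dirichlet(α) prior with multinomial counts c, the posterior is Dirichlet(α + c) componentwise.
Counts are posterior − prior componentwise: 25−7=18, 27−5=22, 29−12=17.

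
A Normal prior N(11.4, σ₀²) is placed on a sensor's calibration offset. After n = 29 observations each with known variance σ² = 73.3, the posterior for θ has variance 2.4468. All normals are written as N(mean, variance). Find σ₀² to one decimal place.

For the Normal–Normal model with known σ², precisions add: τ_n = τ₀ + n/σ².
So 1/σ₀² = 1/2.4468 − 29/73.3 = 0.408697 − 0.395634 = 0.013063.
Hence σ₀² = 1/0.013063 ≈ 76.6.

σ₀² = 76.6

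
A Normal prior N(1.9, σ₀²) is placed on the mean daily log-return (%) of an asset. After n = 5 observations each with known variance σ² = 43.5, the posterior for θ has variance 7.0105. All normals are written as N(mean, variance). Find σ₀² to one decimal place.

Posterior precision equals prior precision plus data precision: 1/σ_n² = 1/σ₀² + n/σ².
So 1/σ₀² = 1/7.0105 − 5/43.5 = 0.142643 − 0.114943 = 0.027700.
Hence σ₀² = 1/0.027700 ≈ 36.1.

σ₀² = 36.1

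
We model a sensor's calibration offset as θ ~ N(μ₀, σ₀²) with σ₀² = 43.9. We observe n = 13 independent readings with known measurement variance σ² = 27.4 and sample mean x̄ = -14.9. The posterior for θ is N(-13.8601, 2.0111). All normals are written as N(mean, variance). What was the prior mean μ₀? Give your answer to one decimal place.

μ₀ = 7.8

The posterior mean is a precision-weighted average: μ_n = (τ₀μ₀ + τ_data·x̄)/(τ₀+τ_data), with τ₀=1/σ₀² and τ_data=n/σ².
Here τ₀ = 1/43.9 = 0.022779 and τ_data = 13/27.4 = 0.474453, so τ_n = 0.497232.
Rearranging for μ₀: μ₀ = (μ_n·τ_n − τ_data·x̄)/τ₀ = (-13.8601·0.497232 − 0.474453·-14.9) / 0.022779 = 0.177664/0.022779 ≈ 7.8.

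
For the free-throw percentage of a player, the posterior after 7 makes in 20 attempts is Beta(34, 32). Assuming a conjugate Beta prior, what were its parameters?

A Beta(a, b) prior with s successes and f failures in binomial data gives a Beta(a+s, b+f) posterior.
Subtract the data counts: 34−7=27, 32−13=19.

Beta(27, 19)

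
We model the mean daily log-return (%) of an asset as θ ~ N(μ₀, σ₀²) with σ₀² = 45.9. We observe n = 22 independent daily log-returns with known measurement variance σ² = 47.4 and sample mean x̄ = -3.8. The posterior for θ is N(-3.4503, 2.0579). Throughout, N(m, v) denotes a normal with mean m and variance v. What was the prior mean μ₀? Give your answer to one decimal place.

With known observation variance, the Normal–Normal posterior has precision τ_n = τ₀ + n/σ² and mean μ_n = (τ₀μ₀ + (n/σ²)x̄)/τ_n.
Here τ₀ = 1/45.9 = 0.021786 and τ_data = 22/47.4 = 0.464135, so τ_n = 0.485921.
Rearranging for μ₀: μ₀ = (μ_n·τ_n − τ_data·x̄)/τ₀ = (-3.4503·0.485921 − 0.464135·-3.8) / 0.021786 = 0.087140/0.021786 ≈ 4.0.

μ₀ = 4.0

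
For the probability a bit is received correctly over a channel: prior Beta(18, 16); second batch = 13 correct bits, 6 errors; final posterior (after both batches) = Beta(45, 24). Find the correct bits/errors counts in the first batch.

Sequential conjugate updates are equivalent to a single update on the pooled data, so total successes = posterior α − prior α and total failures = posterior β − prior β.
Total across both batches: 45−18=27 correct bits, 24−16=8 errors.
Subtract the second batch: 27−13=14 correct bits and 8−6=2 errors.

14 correct bits and 2 errors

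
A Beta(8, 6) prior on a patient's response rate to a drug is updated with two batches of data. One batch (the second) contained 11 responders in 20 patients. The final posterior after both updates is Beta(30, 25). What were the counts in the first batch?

11 responders and 10 non-responders

Sequential conjugate updates are equivalent to a single update on the pooled data, so total successes = posterior α − prior α and total failures = posterior β − prior β.
Total across both batches: 30−8=22 responders, 25−6=19 non-responders.
Subtract the second batch: 22−11=11 responders and 19−9=10 non-responders.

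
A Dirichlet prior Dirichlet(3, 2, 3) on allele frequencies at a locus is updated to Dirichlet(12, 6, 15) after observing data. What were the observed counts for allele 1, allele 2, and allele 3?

For a Dirichlet(α) prior with multinomial counts c, the posterior is Dirichlet(α + c) componentwise.
Counts are posterior − prior componentwise: 12−3=9, 6−2=4, 15−3=12.

counts (9, 4, 12)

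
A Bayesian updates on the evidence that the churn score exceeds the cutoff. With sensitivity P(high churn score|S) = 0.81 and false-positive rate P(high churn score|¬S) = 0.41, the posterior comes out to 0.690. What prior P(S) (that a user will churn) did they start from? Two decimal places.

Bayes' rule in odds form gives O(S|E) = O(S)·[P(E|S)/P(E|¬S)], hence O(S) = O(S|E)/LR.
Posterior odds = 0.690/(1−0.690) = 2.2258. LR = 0.81/0.41 = 1.9756.
Prior odds = 2.2258/1.9756 = 1.1266, so P(S) = 1.1266/(1+1.1266) ≈ 0.53.

P(S) = 0.53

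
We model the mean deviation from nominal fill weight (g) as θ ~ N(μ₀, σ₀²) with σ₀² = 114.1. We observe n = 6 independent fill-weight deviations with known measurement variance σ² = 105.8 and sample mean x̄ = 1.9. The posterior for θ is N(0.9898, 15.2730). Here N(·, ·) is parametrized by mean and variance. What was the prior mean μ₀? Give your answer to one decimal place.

μ₀ = -4.9

The posterior mean is a precision-weighted average: μ_n = (τ₀μ₀ + τ_data·x̄)/(τ₀+τ_data), with τ₀=1/σ₀² and τ_data=n/σ².
Here τ₀ = 1/114.1 = 0.008764 and τ_data = 6/105.8 = 0.056711, so τ_n = 0.065475.
Rearranging for μ₀: μ₀ = (μ_n·τ_n − τ_data·x̄)/τ₀ = (0.9898·0.065475 − 0.056711·1.9) / 0.008764 = -0.042944/0.008764 ≈ -4.9.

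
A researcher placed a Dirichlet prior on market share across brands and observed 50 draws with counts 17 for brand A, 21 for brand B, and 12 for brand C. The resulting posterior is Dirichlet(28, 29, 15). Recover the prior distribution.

Dirichlet(11, 8, 3)

For a Dirichlet(α) prior with multinomial counts c, the posterior is Dirichlet(α + c) componentwise.
Subtract each count from the matching posterior parameter: 28−17=11, 29−21=8, 15−12=3.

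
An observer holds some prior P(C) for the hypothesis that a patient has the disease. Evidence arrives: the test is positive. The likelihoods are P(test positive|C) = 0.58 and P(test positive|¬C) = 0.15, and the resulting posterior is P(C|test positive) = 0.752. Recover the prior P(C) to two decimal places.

P(C) = 0.44

Bayes' rule in odds form gives O(C|E) = O(C)·[P(E|C)/P(E|¬C)], hence O(C) = O(C|E)/LR.
Posterior odds = 0.752/(1−0.752) = 3.0323. LR = 0.58/0.15 = 3.8667.
Prior odds = 3.0323/3.8667 = 0.7842, so P(C) = 0.7842/(1+0.7842) ≈ 0.44.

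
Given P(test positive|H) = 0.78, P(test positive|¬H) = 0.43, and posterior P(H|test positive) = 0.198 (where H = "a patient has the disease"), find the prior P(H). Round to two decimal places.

In odds form, posterior odds = prior odds × likelihood ratio, so prior odds = posterior odds ÷ LR.
Posterior odds = 0.198/(1−0.198) = 0.2469. LR = 0.78/0.43 = 1.8140.
Prior odds = 0.2469/1.8140 = 0.1361, so P(H) = 0.1361/(1+0.1361) ≈ 0.12.

P(H) = 0.12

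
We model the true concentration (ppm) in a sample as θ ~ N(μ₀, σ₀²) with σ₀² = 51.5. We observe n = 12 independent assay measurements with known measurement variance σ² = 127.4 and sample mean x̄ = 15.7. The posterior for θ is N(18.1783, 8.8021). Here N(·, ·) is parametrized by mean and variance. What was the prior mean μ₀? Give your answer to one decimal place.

The posterior mean is a precision-weighted average: μ_n = (τ₀μ₀ + τ_data·x̄)/(τ₀+τ_data), with τ₀=1/σ₀² and τ_data=n/σ².
Here τ₀ = 1/51.5 = 0.019417 and τ_data = 12/127.4 = 0.094192, so τ_n = 0.113609.
Rearranging for μ₀: μ₀ = (μ_n·τ_n − τ_data·x̄)/τ₀ = (18.1783·0.113609 − 0.094192·15.7) / 0.019417 = 0.586404/0.019417 ≈ 30.2.

μ₀ = 30.2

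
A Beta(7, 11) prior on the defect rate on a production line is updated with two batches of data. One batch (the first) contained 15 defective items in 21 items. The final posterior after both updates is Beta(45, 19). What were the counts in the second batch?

23 defective items and 2 good items

Because Beta–binomial updating is additive in the counts, the combined data contributed (α_post−α_prior, β_post−β_prior) successes and failures.
Total across both batches: 45−7=38 defective items, 19−11=8 good items.
Subtract the first batch: 38−15=23 defective items and 8−6=2 good items.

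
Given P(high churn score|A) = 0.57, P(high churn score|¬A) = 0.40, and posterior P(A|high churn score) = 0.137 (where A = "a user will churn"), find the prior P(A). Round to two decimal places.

P(A) = 0.10

Bayes' rule in odds form gives O(A|E) = O(A)·[P(E|A)/P(E|¬A)], hence O(A) = O(A|E)/LR.
Posterior odds = 0.137/(1−0.137) = 0.1587. LR = 0.57/0.40 = 1.4250.
Prior odds = 0.1587/1.4250 = 0.1114, so P(A) = 0.1114/(1+0.1114) ≈ 0.10.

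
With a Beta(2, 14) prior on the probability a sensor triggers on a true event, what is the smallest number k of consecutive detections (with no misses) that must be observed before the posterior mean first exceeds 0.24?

After k detections and 0 misses the posterior is Beta(2+k, 14), with mean (2+k)/(2+14+k).
Set (2+k)/(16+k) > 0.24 and solve: k > (0.24·16 − 2)/(1 − 0.24) = 2.421.
The smallest integer exceeding 2.421 is 3.

k = 3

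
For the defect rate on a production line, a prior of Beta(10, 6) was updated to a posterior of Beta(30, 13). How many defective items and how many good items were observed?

A Beta(a, b) prior with s successes and f failures in binomial data gives a Beta(a+s, b+f) posterior.
Match parameters: s=30−10=20, f=13−6=7.

20 defective items and 7 good items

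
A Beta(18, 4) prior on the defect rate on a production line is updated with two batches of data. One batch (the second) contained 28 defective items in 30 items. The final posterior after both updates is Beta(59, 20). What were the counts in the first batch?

13 defective items and 14 good items

Because Beta–binomial updating is additive in the counts, the combined data contributed (α_post−α_prior, β_post−β_prior) successes and failures.
Total across both batches: 59−18=41 defective items, 20−4=16 good items.
Subtract the second batch: 41−28=13 defective items and 16−2=14 good items.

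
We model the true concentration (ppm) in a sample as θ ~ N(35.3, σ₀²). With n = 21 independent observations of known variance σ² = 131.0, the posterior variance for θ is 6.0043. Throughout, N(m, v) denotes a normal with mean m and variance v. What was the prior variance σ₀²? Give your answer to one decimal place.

σ₀² = 160.2

Posterior precision equals prior precision plus data precision: 1/σ_n² = 1/σ₀² + n/σ².
So 1/σ₀² = 1/6.0043 − 21/131.0 = 0.166547 − 0.160305 = 0.006242.
Hence σ₀² = 1/0.006242 ≈ 160.2.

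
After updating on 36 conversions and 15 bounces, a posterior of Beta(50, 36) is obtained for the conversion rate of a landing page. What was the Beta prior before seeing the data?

Beta(14, 21)

Beta is conjugate to the binomial likelihood: posterior = Beta(a+s, b+f).
So a = 50 − 36 = 14 and b = 36 − 15 = 21.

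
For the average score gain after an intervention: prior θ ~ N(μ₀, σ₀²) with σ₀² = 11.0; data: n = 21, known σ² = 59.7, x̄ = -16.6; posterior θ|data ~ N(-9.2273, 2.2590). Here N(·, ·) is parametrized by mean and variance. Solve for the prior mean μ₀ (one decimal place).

The posterior mean is a precision-weighted average: μ_n = (τ₀μ₀ + τ_data·x̄)/(τ₀+τ_data), with τ₀=1/σ₀² and τ_data=n/σ².
Here τ₀ = 1/11.0 = 0.090909 and τ_data = 21/59.7 = 0.351759, so τ_n = 0.442668.
Rearranging for μ₀: μ₀ = (μ_n·τ_n − τ_data·x̄)/τ₀ = (-9.2273·0.442668 − 0.351759·-16.6) / 0.090909 = 1.754569/0.090909 ≈ 19.3.

μ₀ = 19.3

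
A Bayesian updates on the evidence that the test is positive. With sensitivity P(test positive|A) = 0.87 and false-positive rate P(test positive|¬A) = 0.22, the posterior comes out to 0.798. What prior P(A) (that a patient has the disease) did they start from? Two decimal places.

P(A) = 0.50

In odds form, posterior odds = prior odds × likelihood ratio, so prior odds = posterior odds ÷ LR.
Posterior odds = 0.798/(1−0.798) = 3.9505. LR = 0.87/0.22 = 3.9545.
Prior odds = 3.9505/3.9545 = 0.9990, so P(A) = 0.9990/(1+0.9990) ≈ 0.50.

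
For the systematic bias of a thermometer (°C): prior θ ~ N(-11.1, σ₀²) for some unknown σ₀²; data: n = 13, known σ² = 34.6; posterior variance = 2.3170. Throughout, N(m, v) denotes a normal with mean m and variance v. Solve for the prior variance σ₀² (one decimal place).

Posterior precision equals prior precision plus data precision: 1/σ_n² = 1/σ₀² + n/σ².
So 1/σ₀² = 1/2.3170 − 13/34.6 = 0.431593 − 0.375723 = 0.055870.
Hence σ₀² = 1/0.055870 ≈ 17.9.

σ₀² = 17.9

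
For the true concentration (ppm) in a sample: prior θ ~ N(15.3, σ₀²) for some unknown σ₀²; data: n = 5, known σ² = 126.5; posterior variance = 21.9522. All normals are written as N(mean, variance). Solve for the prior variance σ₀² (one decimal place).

Posterior precision equals prior precision plus data precision: 1/σ_n² = 1/σ₀² + n/σ².
So 1/σ₀² = 1/21.9522 − 5/126.5 = 0.045554 − 0.039526 = 0.006028.
Hence σ₀² = 1/0.006028 ≈ 165.9.

σ₀² = 165.9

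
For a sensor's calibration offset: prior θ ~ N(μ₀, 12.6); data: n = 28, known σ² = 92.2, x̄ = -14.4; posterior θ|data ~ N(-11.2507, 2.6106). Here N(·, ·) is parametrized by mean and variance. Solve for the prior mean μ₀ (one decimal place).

μ₀ = 0.8

The posterior mean is a precision-weighted average: μ_n = (τ₀μ₀ + τ_data·x̄)/(τ₀+τ_data), with τ₀=1/σ₀² and τ_data=n/σ².
Here τ₀ = 1/12.6 = 0.079365 and τ_data = 28/92.2 = 0.303688, so τ_n = 0.383053.
Rearranging for μ₀: μ₀ = (μ_n·τ_n − τ_data·x̄)/τ₀ = (-11.2507·0.383053 − 0.303688·-14.4) / 0.079365 = 0.063493/0.079365 ≈ 0.8.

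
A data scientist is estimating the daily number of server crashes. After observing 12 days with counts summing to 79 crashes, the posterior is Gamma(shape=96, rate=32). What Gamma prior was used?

Gamma–Poisson conjugacy: posterior shape = α + Σxᵢ, posterior rate = β + n.
So α = 96 − 79 = 17 and β = 32 − 12 = 20.

Gamma(shape=17, rate=20)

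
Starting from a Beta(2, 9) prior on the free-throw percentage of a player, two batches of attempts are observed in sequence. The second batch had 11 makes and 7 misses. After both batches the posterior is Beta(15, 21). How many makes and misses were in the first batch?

2 makes and 5 misses

Because Beta–binomial updating is additive in the counts, the combined data contributed (α_post−α_prior, β_post−β_prior) successes and failures.
Total across both batches: 15−2=13 makes, 21−9=12 misses.
Subtract the second batch: 13−11=2 makes and 12−7=5 misses.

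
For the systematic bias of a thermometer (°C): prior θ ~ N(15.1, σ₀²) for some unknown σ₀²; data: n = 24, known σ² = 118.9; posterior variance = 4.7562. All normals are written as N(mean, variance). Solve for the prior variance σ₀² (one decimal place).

σ₀² = 119.0

Posterior precision equals prior precision plus data precision: 1/σ_n² = 1/σ₀² + n/σ².
So 1/σ₀² = 1/4.7562 − 24/118.9 = 0.210252 − 0.201850 = 0.008402.
Hence σ₀² = 1/0.008402 ≈ 119.0.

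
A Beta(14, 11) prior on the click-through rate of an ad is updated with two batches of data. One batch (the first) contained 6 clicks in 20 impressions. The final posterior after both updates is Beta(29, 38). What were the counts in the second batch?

9 clicks and 13 non-clicks

Because Beta–binomial updating is additive in the counts, the combined data contributed (α_post−α_prior, β_post−β_prior) successes and failures.
Total across both batches: 29−14=15 clicks, 38−11=27 non-clicks.
Subtract the first batch: 15−6=9 clicks and 27−14=13 non-clicks.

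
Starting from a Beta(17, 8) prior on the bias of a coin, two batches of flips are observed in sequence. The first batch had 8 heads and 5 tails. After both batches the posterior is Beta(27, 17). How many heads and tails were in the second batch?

2 heads and 4 tails

Because Beta–binomial updating is additive in the counts, the combined data contributed (α_post−α_prior, β_post−β_prior) successes and failures.
Total across both batches: 27−17=10 heads, 17−8=9 tails.
Subtract the first batch: 10−8=2 heads and 9−5=4 tails.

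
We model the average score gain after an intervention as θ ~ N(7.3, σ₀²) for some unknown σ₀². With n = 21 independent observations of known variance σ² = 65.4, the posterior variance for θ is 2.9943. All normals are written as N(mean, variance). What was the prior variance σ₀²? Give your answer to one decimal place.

σ₀² = 77.7

Posterior precision equals prior precision plus data precision: 1/σ_n² = 1/σ₀² + n/σ².
So 1/σ₀² = 1/2.9943 − 21/65.4 = 0.333968 − 0.321101 = 0.012867.
Hence σ₀² = 1/0.012867 ≈ 77.7.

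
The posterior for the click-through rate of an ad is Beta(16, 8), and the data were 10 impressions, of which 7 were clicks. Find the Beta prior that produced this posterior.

Under Beta–binomial conjugacy the posterior parameters are (a+s, b+f).
Subtract the data counts: 16−7=9, 8−3=5.

Beta(9, 5)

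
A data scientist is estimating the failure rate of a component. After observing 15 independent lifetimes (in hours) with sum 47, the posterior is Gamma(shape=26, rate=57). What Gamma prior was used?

Gamma(shape=11, rate=10)

Gamma–exponential conjugacy: posterior shape = α + n, posterior rate = β + Σtᵢ.
So α = 26 − 15 = 11 and β = 57 − 47 = 10.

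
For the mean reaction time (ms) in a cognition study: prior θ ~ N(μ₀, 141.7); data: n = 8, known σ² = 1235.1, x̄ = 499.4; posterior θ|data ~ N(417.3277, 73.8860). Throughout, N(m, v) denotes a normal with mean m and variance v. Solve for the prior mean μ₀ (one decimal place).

With known observation variance, the Normal–Normal posterior has precision τ_n = τ₀ + n/σ² and mean μ_n = (τ₀μ₀ + (n/σ²)x̄)/τ_n.
Here τ₀ = 1/141.7 = 0.007057 and τ_data = 8/1235.1 = 0.006477, so τ_n = 0.013534.
Rearranging for μ₀: μ₀ = (μ_n·τ_n − τ_data·x̄)/τ₀ = (417.3277·0.013534 − 0.006477·499.4) / 0.007057 = 2.413499/0.007057 ≈ 342.0.

μ₀ = 342.0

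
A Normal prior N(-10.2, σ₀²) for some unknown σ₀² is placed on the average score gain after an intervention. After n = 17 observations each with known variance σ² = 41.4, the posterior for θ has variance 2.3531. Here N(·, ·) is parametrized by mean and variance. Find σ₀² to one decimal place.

Posterior precision equals prior precision plus data precision: 1/σ_n² = 1/σ₀² + n/σ².
So 1/σ₀² = 1/2.3531 − 17/41.4 = 0.424971 − 0.410628 = 0.014343.
Hence σ₀² = 1/0.014343 ≈ 69.7.

σ₀² = 69.7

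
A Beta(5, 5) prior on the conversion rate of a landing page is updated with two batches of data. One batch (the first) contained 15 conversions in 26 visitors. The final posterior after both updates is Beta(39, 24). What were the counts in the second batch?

Because Beta–binomial updating is additive in the counts, the combined data contributed (α_post−α_prior, β_post−β_prior) successes and failures.
Total across both batches: 39−5=34 conversions, 24−5=19 bounces.
Subtract the first batch: 34−15=19 conversions and 19−11=8 bounces.

19 conversions and 8 bounces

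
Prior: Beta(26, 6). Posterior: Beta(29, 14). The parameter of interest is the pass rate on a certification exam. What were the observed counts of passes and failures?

3 passes and 8 failures

Beta is conjugate to the binomial likelihood: posterior = Beta(α+s, β+f).
So s = 29 − 26 = 3 and f = 14 − 6 = 8.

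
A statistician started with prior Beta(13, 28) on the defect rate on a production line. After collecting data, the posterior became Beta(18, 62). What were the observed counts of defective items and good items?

Beta is conjugate to the binomial likelihood: posterior = Beta(a+s, b+f).
So s = 18 − 13 = 5 and f = 62 − 28 = 34.

5 defective items and 34 good items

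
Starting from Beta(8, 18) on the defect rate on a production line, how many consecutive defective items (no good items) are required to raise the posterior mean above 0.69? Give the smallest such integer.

After k defective items and 0 good items the posterior is Beta(8+k, 18), with mean (8+k)/(8+18+k).
Set (8+k)/(26+k) > 0.69 and solve: k > (0.69·26 − 8)/(1 − 0.69) = 32.065.
The smallest integer exceeding 32.065 is 33.

k = 33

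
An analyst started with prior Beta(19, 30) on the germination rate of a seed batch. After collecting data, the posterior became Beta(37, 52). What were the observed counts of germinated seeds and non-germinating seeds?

18 germinated seeds and 22 non-germinating seeds

Under Beta–binomial conjugacy the posterior parameters are (α+s, β+f).
So s = 37 − 19 = 18 and f = 52 − 30 = 22.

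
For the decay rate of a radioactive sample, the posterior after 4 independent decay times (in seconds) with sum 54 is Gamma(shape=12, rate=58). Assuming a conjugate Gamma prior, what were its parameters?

Gamma(shape=8, rate=4)

For an exponential likelihood with a Gamma(α, β) prior on the rate, n observations with total T give posterior Gamma(α+n, β+T).
So α = 12 − 4 = 8 and β = 58 − 54 = 4.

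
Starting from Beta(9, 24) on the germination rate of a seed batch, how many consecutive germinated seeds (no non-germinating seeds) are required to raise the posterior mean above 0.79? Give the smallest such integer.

k = 82

After k germinated seeds and 0 non-germinating seeds the posterior is Beta(9+k, 24), with mean (9+k)/(9+24+k).
Set (9+k)/(33+k) > 0.79 and solve: k > (0.79·33 − 9)/(1 − 0.79) = 81.286.
The smallest integer exceeding 81.286 is 82, and checking k=82: (91)/(115) = 0.7913 > 0.79.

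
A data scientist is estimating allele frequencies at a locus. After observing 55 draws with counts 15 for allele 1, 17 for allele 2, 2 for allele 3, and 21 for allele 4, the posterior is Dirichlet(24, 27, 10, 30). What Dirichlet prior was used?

For a Dirichlet(α) prior with multinomial counts c, the posterior is Dirichlet(α + c) componentwise.
Subtract each count from the matching posterior parameter: 24−15=9, 27−17=10, 10−2=8, 30−21=9.

Dirichlet(9, 10, 8, 9)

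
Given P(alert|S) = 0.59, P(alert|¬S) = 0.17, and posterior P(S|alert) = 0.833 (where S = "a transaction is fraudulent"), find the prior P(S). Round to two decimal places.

In odds form, posterior odds = prior odds × likelihood ratio, so prior odds = posterior odds ÷ LR.
Posterior odds = 0.833/(1−0.833) = 4.9880. LR = 0.59/0.17 = 3.4706.
Prior odds = 4.9880/3.4706 = 1.4372, so P(S) = 1.4372/(1+1.4372) ≈ 0.59.

P(S) = 0.59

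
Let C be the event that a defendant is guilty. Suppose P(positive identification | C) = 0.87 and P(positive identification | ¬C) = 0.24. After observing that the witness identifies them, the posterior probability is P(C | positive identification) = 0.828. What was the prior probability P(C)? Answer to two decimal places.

Bayes' rule in odds form gives O(C|E) = O(C)·[P(E|C)/P(E|¬C)], hence O(C) = O(C|E)/LR.
Posterior odds = 0.828/(1−0.828) = 4.8140. LR = 0.87/0.24 = 3.6250.
Prior odds = 4.8140/3.6250 = 1.3280, so P(C) = 1.3280/(1+1.3280) ≈ 0.57.

P(C) = 0.57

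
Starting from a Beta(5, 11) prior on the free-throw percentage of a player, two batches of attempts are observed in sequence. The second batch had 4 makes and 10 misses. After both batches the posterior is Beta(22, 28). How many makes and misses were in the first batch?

Because Beta–binomial updating is additive in the counts, the combined data contributed (α_post−α_prior, β_post−β_prior) successes and failures.
Total across both batches: 22−5=17 makes, 28−11=17 misses.
Subtract the second batch: 17−4=13 makes and 17−10=7 misses.

13 makes and 7 misses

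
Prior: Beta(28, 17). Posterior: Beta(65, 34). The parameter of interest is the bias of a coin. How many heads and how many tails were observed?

37 heads and 17 tails

Under Beta–binomial conjugacy the posterior parameters are (a+s, b+f).
So s = 65 − 28 = 37 and f = 34 − 17 = 17.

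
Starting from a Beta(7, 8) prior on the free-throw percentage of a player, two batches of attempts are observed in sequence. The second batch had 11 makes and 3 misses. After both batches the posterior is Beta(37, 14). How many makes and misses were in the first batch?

19 makes and 3 misses

Because Beta–binomial updating is additive in the counts, the combined data contributed (α_post−α_prior, β_post−β_prior) successes and failures.
Total across both batches: 37−7=30 makes, 14−8=6 misses.
Subtract the second batch: 30−11=19 makes and 6−3=3 misses.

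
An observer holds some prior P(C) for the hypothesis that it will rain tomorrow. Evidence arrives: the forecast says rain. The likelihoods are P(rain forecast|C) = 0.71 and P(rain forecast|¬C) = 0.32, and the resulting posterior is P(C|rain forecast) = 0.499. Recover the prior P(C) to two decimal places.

P(C) = 0.31

In odds form, posterior odds = prior odds × likelihood ratio, so prior odds = posterior odds ÷ LR.
Posterior odds = 0.499/(1−0.499) = 0.9960. LR = 0.71/0.32 = 2.2188.
Prior odds = 0.9960/2.2188 = 0.4489, so P(C) = 0.4489/(1+0.4489) ≈ 0.31.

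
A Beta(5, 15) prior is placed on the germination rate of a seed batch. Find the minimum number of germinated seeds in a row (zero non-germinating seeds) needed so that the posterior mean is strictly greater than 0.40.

After k germinated seeds and 0 non-germinating seeds the posterior is Beta(5+k, 15), with mean (5+k)/(5+15+k).
Set (5+k)/(20+k) > 0.40 and solve: k > (0.40·20 − 5)/(1 − 0.40) = 5.000.
The smallest integer exceeding 5.000 is 6, and checking k=6: (11)/(26) = 0.4231 > 0.40.

k = 6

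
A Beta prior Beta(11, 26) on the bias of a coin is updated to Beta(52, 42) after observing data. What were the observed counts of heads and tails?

A Beta(a, b) prior with s successes and f failures in binomial data gives a Beta(a+s, b+f) posterior.
So s = 52 − 11 = 41 and f = 42 − 26 = 16.

41 heads and 16 tails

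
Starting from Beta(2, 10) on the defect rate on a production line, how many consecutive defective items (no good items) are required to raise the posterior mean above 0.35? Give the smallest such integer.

k = 4

After k defective items and 0 good items the posterior is Beta(2+k, 10), with mean (2+k)/(2+10+k).
Set (2+k)/(12+k) > 0.35 and solve: k > (0.35·12 − 2)/(1 − 0.35) = 3.385.
The smallest integer exceeding 3.385 is 4.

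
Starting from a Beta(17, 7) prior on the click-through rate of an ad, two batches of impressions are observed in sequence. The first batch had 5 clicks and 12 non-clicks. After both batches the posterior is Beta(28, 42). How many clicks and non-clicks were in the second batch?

6 clicks and 23 non-clicks

Sequential conjugate updates are equivalent to a single update on the pooled data, so total successes = posterior α − prior α and total failures = posterior β − prior β.
Total across both batches: 28−17=11 clicks, 42−7=35 non-clicks.
Subtract the first batch: 11−5=6 clicks and 35−12=23 non-clicks.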